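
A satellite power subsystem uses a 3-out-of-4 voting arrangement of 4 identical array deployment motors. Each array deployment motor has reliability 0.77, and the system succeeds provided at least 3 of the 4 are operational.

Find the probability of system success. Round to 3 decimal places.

0.772

R = Σ_{i=3}^{4} C(4,i) p^i (1−p)^{4−i} with p = 0.77
C(4,3)·0.77^3·0.23^1 = 0.42001
C(4,4)·0.77^4·0.23^0 = 0.35153
Sum = 0.772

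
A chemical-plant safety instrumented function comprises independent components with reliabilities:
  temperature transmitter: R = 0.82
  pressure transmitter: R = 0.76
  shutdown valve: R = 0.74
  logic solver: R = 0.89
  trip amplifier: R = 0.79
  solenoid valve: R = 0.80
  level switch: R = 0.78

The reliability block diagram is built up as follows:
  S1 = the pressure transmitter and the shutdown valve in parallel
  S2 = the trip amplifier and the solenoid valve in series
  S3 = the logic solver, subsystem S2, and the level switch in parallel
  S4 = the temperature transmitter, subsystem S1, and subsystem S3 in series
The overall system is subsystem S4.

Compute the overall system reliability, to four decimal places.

Parallel (pressure transmitter and shutdown valve): 1 − (1 − 0.760000)(1 − 0.740000) = 0.937600
Series (trip amplifier and solenoid valve): 0.790000 × 0.800000 = 0.632000
Parallel (logic solver, [0.632000], and level switch): 1 − (1 − 0.890000)(1 − 0.632000)(1 − 0.780000) = 0.991094
Series (temperature transmitter, [0.937600], and [0.991094]): 0.820000 × 0.937600 × 0.991094 = 0.7620

0.7620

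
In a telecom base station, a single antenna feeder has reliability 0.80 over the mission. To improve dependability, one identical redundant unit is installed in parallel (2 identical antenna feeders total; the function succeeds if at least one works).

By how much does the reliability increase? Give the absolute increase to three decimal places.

R_before = 0.80
R_after = 1 − (1 − 0.80)^2 = 0.960
ΔR = 0.960 − 0.80 = 0.160

0.160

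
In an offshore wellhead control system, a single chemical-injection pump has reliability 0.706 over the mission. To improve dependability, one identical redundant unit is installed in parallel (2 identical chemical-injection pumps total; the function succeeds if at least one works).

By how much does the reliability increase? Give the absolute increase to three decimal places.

0.208

R_before = 0.706
R_after = 1 − (1 − 0.706)^2 = 0.914
ΔR = 0.914 − 0.706 = 0.208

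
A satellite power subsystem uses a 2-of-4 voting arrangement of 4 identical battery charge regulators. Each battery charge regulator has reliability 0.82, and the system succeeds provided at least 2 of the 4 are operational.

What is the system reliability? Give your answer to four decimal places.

R = Σ_{i=2}^{4} C(4,i) p^i (1−p)^{4−i} with p = 0.82
C(4,2)·0.82^2·0.18^2 = 0.130715
C(4,3)·0.82^3·0.18^1 = 0.396985
C(4,4)·0.82^4·0.18^0 = 0.452122
Sum = 0.9798

0.9798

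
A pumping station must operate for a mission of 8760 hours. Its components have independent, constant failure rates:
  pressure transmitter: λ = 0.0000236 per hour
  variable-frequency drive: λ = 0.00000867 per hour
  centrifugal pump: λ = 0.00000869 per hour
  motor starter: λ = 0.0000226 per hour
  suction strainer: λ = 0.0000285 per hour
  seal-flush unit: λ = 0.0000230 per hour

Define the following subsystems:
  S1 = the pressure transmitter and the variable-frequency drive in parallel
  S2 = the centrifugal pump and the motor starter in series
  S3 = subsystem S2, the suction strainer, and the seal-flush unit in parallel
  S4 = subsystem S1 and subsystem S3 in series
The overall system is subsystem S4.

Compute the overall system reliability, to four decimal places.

0.9768

R(pressure transmitter) = exp(−0.0000236 × 8760) = 0.813234
R(variable-frequency drive) = exp(−0.00000867 × 8760) = 0.926863
R(centrifugal pump) = exp(−0.00000869 × 8760) = 0.926701
R(motor starter) = exp(−0.0000226 × 8760) = 0.820390
R(suction strainer) = exp(−0.0000285 × 8760) = 0.779066
R(seal-flush unit) = exp(−0.0000230 × 8760) = 0.817520
Parallel (pressure transmitter and variable-frequency drive): 1 − (1 − 0.813234)(1 − 0.926863) = 0.986340
Series (centrifugal pump and motor starter): 0.926701 × 0.820390 = 0.760256
Parallel ([0.760256], suction strainer, and seal-flush unit): 1 − (1 − 0.760256)(1 − 0.779066)(1 − 0.817520) = 0.990334
Series ([0.986340] and [0.990334]): 0.986340 × 0.990334 = 0.9768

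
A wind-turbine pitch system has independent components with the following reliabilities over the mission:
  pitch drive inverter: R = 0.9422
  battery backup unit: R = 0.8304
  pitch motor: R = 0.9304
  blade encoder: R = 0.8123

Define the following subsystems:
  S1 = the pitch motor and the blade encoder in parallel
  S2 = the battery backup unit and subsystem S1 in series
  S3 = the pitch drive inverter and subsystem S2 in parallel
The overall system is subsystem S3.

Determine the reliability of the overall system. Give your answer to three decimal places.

0.990

Parallel (pitch motor and blade encoder): 1 − (1 − 0.93040)(1 − 0.81230) = 0.98694
Series (battery backup unit and [0.98694]): 0.83040 × 0.98694 = 0.81955
Parallel (pitch drive inverter and [0.81955]): 1 − (1 − 0.94220)(1 − 0.81955) = 0.990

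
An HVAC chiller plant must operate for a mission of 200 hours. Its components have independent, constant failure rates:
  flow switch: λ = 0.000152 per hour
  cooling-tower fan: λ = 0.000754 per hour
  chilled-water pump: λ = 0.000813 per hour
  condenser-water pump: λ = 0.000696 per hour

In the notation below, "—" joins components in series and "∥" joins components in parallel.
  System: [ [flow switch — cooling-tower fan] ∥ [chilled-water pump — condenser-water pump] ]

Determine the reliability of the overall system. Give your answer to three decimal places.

R(flow switch) = exp(−0.000152 × 200) = 0.97006
R(cooling-tower fan) = exp(−0.000754 × 200) = 0.86002
R(chilled-water pump) = exp(−0.000813 × 200) = 0.84993
R(condenser-water pump) = exp(−0.000696 × 200) = 0.87005
Series (flow switch and cooling-tower fan): 0.97006 × 0.86002 = 0.83427
Series (chilled-water pump and condenser-water pump): 0.84993 × 0.87005 = 0.73948
Parallel ([0.83427] and [0.73948]): 1 − (1 − 0.83427)(1 − 0.73948) = 0.957

0.957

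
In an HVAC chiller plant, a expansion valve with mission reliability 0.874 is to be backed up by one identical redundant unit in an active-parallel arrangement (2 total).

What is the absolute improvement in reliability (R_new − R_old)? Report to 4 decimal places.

R_before = 0.874
R_after = 1 − (1 − 0.874)^2 = 0.9841
ΔR = 0.9841 − 0.874 = 0.1101

0.1101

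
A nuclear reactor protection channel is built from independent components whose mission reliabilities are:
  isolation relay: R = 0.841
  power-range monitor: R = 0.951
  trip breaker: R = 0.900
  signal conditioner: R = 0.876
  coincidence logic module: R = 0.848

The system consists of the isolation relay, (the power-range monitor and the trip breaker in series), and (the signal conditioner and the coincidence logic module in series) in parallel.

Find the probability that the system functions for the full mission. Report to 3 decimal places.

Series (power-range monitor and trip breaker): 0.95100 × 0.90000 = 0.85590
Series (signal conditioner and coincidence logic module): 0.87600 × 0.84800 = 0.74285
Parallel (isolation relay, [0.85590], and [0.74285]): 1 − (1 − 0.84100)(1 − 0.85590)(1 − 0.74285) = 0.994

0.994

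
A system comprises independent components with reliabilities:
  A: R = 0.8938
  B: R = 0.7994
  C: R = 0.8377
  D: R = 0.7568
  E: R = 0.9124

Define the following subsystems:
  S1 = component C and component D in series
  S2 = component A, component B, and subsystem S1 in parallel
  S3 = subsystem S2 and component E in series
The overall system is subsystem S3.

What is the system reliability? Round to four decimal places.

0.9053

Series (C and D): 0.837700 × 0.756800 = 0.633971
Parallel (A, B, and [0.633971]): 1 − (1 − 0.893800)(1 − 0.799400)(1 − 0.633971) = 0.992202
Series ([0.992202] and E): 0.992202 × 0.912400 = 0.9053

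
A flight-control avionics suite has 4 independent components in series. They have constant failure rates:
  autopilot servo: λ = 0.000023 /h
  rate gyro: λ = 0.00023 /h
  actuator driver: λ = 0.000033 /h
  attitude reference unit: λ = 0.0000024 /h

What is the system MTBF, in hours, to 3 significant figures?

Series of exponential components: λ_sys = Σ λ_i
λ_sys = 0.000023 + 0.00023 + 0.000033 + 0.0000024 = 2.8840e-04 /h
MTBF = 1 / λ_sys = 3470 h

3470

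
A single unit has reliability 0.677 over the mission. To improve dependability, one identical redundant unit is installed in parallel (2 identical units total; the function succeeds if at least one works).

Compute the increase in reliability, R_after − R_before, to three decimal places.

0.219

R_before = 0.677
R_after = 1 − (1 − 0.677)^2 = 0.896
ΔR = 0.896 − 0.677 = 0.219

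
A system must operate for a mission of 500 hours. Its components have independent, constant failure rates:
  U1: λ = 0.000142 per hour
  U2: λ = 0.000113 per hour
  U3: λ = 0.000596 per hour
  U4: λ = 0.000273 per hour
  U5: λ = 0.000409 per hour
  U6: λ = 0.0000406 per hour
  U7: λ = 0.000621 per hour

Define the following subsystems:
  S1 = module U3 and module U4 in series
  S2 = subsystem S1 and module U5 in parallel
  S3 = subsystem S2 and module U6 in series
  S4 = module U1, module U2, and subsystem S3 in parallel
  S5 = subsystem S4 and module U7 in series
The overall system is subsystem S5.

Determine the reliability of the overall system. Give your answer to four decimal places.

0.7328

R(U1) = exp(−0.000142 × 500) = 0.931462
R(U2) = exp(−0.000113 × 500) = 0.945066
R(U3) = exp(−0.000596 × 500) = 0.742301
R(U4) = exp(−0.000273 × 500) = 0.872406
R(U5) = exp(−0.000409 × 500) = 0.815055
R(U6) = exp(−0.0000406 × 500) = 0.979905
R(U7) = exp(−0.000621 × 500) = 0.733080
Series (U3 and U4): 0.742301 × 0.872406 = 0.647588
Parallel ([0.647588] and U5): 1 − (1 − 0.647588)(1 − 0.815055) = 0.934823
Series ([0.934823] and U6): 0.934823 × 0.979905 = 0.916038
Parallel (U1, U2, and [0.916038]): 1 − (1 − 0.931462)(1 − 0.945066)(1 − 0.916038) = 0.999684
Series ([0.999684] and U7): 0.999684 × 0.733080 = 0.7328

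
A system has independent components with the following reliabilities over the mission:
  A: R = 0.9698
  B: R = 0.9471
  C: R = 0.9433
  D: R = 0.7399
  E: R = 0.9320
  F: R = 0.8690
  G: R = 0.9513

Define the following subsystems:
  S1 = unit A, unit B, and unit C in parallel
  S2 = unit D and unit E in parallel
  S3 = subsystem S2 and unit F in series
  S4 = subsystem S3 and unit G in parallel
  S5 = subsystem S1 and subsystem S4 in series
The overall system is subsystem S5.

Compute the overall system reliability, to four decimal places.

0.9928

Parallel (A, B, and C): 1 − (1 − 0.969800)(1 − 0.947100)(1 − 0.943300) = 0.999909
Parallel (D and E): 1 − (1 − 0.739900)(1 − 0.932000) = 0.982313
Series ([0.982313] and F): 0.982313 × 0.869000 = 0.853630
Parallel ([0.853630] and G): 1 − (1 − 0.853630)(1 − 0.951300) = 0.992872
Series ([0.999909] and [0.992872]): 0.999909 × 0.992872 = 0.9928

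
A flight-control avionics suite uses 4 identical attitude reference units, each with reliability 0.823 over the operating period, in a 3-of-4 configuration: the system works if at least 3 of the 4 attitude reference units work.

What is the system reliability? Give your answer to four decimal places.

0.8534

R = Σ_{i=3}^{4} C(4,i) p^i (1−p)^{4−i} with p = 0.823
C(4,3)·0.823^3·0.177^1 = 0.394669
C(4,4)·0.823^4·0.177^0 = 0.458775
Sum = 0.8534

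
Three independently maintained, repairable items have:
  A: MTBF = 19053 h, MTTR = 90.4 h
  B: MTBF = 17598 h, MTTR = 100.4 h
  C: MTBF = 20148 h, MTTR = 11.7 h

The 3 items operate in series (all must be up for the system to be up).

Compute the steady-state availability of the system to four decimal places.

A(A) = MTBF/(MTBF+MTTR) = 19053/(19053+90.4) = 0.995278
A(B) = MTBF/(MTBF+MTTR) = 17598/(17598+100.4) = 0.994327
A(C) = MTBF/(MTBF+MTTR) = 20148/(20148+11.7) = 0.999420
Series availability: 0.995278 × 0.994327 × 0.999420 = 0.9891

0.9891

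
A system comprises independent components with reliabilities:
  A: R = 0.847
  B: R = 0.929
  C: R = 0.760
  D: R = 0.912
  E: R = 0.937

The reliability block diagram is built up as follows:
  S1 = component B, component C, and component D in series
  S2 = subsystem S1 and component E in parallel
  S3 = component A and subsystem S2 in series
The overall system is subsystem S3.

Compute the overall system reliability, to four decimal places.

Series (B, C, and D): 0.929000 × 0.760000 × 0.912000 = 0.643908
Parallel ([0.643908] and E): 1 − (1 − 0.643908)(1 − 0.937000) = 0.977566
Series (A and [0.977566]): 0.847000 × 0.977566 = 0.8280

0.8280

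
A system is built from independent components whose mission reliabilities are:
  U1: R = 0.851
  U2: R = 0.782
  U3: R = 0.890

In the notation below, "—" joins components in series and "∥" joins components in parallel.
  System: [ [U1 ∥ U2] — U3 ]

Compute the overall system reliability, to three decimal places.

Parallel (U1 and U2): 1 − (1 − 0.85100)(1 − 0.78200) = 0.96752
Series ([0.96752] and U3): 0.96752 × 0.89000 = 0.861

0.861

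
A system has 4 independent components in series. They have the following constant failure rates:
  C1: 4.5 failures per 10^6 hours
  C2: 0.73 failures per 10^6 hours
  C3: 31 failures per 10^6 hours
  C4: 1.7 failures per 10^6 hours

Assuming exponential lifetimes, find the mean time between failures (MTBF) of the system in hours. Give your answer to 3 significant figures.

Series of exponential components: λ_sys = Σ λ_i
λ_sys = 0.0000045 + 0.00000073 + 0.000031 + 0.0000017 = 3.7930e-05 /h
MTBF = 1 / λ_sys = 26400 h

26400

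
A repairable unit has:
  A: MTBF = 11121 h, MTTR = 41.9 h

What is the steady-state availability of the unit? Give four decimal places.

0.9962

A(A) = MTBF/(MTBF+MTTR) = 11121/(11121+41.9) = 0.9962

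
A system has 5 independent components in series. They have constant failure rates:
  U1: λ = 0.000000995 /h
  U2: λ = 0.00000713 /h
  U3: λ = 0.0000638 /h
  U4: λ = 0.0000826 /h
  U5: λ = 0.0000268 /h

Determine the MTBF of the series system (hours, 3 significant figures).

5510

Series of exponential components: λ_sys = Σ λ_i
λ_sys = 0.000000995 + 0.00000713 + 0.0000638 + 0.0000826 + 0.0000268 = 1.8133e-04 /h
MTBF = 1 / λ_sys = 5510 h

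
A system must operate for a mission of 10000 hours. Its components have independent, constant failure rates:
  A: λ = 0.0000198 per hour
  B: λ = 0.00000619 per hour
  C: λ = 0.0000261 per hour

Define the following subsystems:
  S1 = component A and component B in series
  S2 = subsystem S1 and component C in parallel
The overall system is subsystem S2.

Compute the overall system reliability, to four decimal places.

0.9474

R(A) = exp(−0.0000198 × 10000) = 0.820370
R(B) = exp(−0.00000619 × 10000) = 0.939977
R(C) = exp(−0.0000261 × 10000) = 0.770281
Series (A and B): 0.820370 × 0.939977 = 0.771129
Parallel ([0.771129] and C): 1 − (1 − 0.771129)(1 − 0.770281) = 0.9474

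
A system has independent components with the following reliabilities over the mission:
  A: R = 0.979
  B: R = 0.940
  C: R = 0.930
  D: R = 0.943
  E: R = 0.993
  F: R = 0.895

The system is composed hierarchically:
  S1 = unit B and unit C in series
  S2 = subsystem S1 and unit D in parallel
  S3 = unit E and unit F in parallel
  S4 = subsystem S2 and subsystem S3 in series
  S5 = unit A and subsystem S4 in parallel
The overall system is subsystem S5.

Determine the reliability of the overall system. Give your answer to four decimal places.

0.9998

Series (B and C): 0.940000 × 0.930000 = 0.874200
Parallel ([0.874200] and D): 1 − (1 − 0.874200)(1 − 0.943000) = 0.992829
Parallel (E and F): 1 − (1 − 0.993000)(1 − 0.895000) = 0.999265
Series ([0.992829] and [0.999265]): 0.992829 × 0.999265 = 0.992099
Parallel (A and [0.992099]): 1 − (1 − 0.979000)(1 − 0.992099) = 0.9998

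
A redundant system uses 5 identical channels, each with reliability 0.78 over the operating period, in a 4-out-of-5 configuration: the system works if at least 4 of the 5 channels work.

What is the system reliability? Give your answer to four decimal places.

R = Σ_{i=4}^{5} C(5,i) p^i (1−p)^{5−i} with p = 0.78
C(5,4)·0.78^4·0.22^1 = 0.407166
C(5,5)·0.78^5·0.22^0 = 0.288717
Sum = 0.6959

0.6959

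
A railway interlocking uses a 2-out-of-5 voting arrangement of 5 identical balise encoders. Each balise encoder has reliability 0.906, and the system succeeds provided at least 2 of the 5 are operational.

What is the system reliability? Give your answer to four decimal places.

R = Σ_{i=2}^{5} C(5,i) p^i (1−p)^{5−i} with p = 0.906
C(5,2)·0.906^2·0.094^3 = 0.006818
C(5,3)·0.906^3·0.094^2 = 0.065711
C(5,4)·0.906^4·0.094^1 = 0.316673
C(5,5)·0.906^5·0.094^0 = 0.610437
Sum = 0.9996

0.9996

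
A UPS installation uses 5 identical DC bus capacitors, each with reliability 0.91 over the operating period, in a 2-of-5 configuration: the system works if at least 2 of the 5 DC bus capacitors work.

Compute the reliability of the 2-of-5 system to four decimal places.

0.9997

R = Σ_{i=2}^{5} C(5,i) p^i (1−p)^{5−i} with p = 0.91
C(5,2)·0.91^2·0.09^3 = 0.006037
C(5,3)·0.91^3·0.09^2 = 0.061039
C(5,4)·0.91^4·0.09^1 = 0.308587
C(5,5)·0.91^5·0.09^0 = 0.624032
Sum = 0.9997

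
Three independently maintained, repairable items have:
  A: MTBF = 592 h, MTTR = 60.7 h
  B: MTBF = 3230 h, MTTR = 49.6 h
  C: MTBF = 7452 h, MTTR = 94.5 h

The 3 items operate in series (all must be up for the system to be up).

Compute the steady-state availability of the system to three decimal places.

0.882

A(A) = MTBF/(MTBF+MTTR) = 592/(592+60.7) = 0.907002
A(B) = MTBF/(MTBF+MTTR) = 3230/(3230+49.6) = 0.984876
A(C) = MTBF/(MTBF+MTTR) = 7452/(7452+94.5) = 0.987478
Series availability: 0.907002 × 0.984876 × 0.987478 = 0.882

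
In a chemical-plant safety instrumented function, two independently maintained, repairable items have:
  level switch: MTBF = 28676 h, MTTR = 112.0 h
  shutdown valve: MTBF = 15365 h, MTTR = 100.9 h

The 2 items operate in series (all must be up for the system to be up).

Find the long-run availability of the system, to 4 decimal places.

A(level switch) = MTBF/(MTBF+MTTR) = 28676/(28676+112.0) = 0.996109
A(shutdown valve) = MTBF/(MTBF+MTTR) = 15365/(15365+100.9) = 0.993476
Series availability: 0.996109 × 0.993476 = 0.9896

0.9896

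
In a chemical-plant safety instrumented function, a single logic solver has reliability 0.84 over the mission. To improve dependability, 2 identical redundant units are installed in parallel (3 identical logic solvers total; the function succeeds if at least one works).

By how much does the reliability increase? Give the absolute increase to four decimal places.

R_before = 0.84
R_after = 1 − (1 − 0.84)^3 = 0.9959
ΔR = 0.9959 − 0.84 = 0.1559

0.1559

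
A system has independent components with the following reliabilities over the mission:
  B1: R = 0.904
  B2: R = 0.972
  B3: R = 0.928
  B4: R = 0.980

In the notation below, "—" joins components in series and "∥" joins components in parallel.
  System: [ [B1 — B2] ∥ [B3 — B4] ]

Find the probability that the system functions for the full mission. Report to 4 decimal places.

Series (B1 and B2): 0.904000 × 0.972000 = 0.878688
Series (B3 and B4): 0.928000 × 0.980000 = 0.909440
Parallel ([0.878688] and [0.909440]): 1 − (1 − 0.878688)(1 − 0.909440) = 0.9890

0.9890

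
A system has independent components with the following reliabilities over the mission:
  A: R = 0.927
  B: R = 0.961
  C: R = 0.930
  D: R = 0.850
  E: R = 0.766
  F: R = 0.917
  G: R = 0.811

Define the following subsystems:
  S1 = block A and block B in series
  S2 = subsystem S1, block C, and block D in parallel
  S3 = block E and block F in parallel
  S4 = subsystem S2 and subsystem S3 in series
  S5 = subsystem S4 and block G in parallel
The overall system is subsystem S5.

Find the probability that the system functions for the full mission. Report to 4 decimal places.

0.9961

Series (A and B): 0.927000 × 0.961000 = 0.890847
Parallel ([0.890847], C, and D): 1 − (1 − 0.890847)(1 − 0.930000)(1 − 0.850000) = 0.998854
Parallel (E and F): 1 − (1 − 0.766000)(1 − 0.917000) = 0.980578
Series ([0.998854] and [0.980578]): 0.998854 × 0.980578 = 0.979454
Parallel ([0.979454] and G): 1 − (1 − 0.979454)(1 − 0.811000) = 0.9961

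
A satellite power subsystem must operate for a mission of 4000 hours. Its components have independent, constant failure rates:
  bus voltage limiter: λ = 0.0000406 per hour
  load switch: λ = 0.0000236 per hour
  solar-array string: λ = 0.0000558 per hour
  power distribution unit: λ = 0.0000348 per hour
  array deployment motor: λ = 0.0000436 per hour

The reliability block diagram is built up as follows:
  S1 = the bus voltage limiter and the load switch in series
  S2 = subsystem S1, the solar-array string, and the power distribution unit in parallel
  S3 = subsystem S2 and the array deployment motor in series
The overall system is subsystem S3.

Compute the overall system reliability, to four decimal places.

R(bus voltage limiter) = exp(−0.0000406 × 4000) = 0.850101
R(load switch) = exp(−0.0000236 × 4000) = 0.909919
R(solar-array string) = exp(−0.0000558 × 4000) = 0.799955
R(power distribution unit) = exp(−0.0000348 × 4000) = 0.870054
R(array deployment motor) = exp(−0.0000436 × 4000) = 0.839961
Series (bus voltage limiter and load switch): 0.850101 × 0.909919 = 0.773523
Parallel ([0.773523], solar-array string, and power distribution unit): 1 − (1 − 0.773523)(1 − 0.799955)(1 − 0.870054) = 0.994113
Series ([0.994113] and array deployment motor): 0.994113 × 0.839961 = 0.8350

0.8350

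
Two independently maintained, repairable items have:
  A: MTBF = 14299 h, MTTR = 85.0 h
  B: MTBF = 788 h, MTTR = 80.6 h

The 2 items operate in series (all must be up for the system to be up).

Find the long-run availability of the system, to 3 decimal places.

A(A) = MTBF/(MTBF+MTTR) = 14299/(14299+85.0) = 0.994091
A(B) = MTBF/(MTBF+MTTR) = 788/(788+80.6) = 0.907207
Series availability: 0.994091 × 0.907207 = 0.902

0.902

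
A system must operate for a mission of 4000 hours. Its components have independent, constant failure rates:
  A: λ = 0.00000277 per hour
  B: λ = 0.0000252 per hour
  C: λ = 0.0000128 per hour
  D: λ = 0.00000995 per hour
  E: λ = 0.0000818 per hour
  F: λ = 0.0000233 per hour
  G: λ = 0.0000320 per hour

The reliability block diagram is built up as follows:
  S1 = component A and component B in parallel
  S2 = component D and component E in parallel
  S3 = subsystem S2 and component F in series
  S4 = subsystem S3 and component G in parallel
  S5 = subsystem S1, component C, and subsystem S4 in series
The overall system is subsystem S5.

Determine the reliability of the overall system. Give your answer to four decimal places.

0.9378

R(A) = exp(−0.00000277 × 4000) = 0.988981
R(B) = exp(−0.0000252 × 4000) = 0.904114
R(C) = exp(−0.0000128 × 4000) = 0.950089
R(D) = exp(−0.00000995 × 4000) = 0.960982
R(E) = exp(−0.0000818 × 4000) = 0.720940
R(F) = exp(−0.0000233 × 4000) = 0.911011
R(G) = exp(−0.0000320 × 4000) = 0.879853
Parallel (A and B): 1 − (1 − 0.988981)(1 − 0.904114) = 0.998943
Parallel (D and E): 1 − (1 − 0.960982)(1 − 0.720940) = 0.989112
Series ([0.989112] and F): 0.989112 × 0.911011 = 0.901092
Parallel ([0.901092] and G): 1 − (1 − 0.901092)(1 − 0.879853) = 0.988117
Series ([0.998943], C, and [0.988117]): 0.998943 × 0.950089 × 0.988117 = 0.9378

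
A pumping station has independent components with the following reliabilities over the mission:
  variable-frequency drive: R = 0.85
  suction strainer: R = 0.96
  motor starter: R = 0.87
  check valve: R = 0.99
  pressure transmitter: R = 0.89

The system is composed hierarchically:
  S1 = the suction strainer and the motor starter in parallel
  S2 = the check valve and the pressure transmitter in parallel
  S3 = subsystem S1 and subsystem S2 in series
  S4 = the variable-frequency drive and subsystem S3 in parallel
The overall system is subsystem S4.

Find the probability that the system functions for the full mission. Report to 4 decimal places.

Parallel (suction strainer and motor starter): 1 − (1 − 0.960000)(1 − 0.870000) = 0.994800
Parallel (check valve and pressure transmitter): 1 − (1 − 0.990000)(1 − 0.890000) = 0.998900
Series ([0.994800] and [0.998900]): 0.994800 × 0.998900 = 0.993706
Parallel (variable-frequency drive and [0.993706]): 1 − (1 − 0.850000)(1 − 0.993706) = 0.9991

0.9991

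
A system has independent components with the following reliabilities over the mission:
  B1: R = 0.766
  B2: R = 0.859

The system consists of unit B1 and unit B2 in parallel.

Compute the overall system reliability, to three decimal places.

0.967

Parallel (B1 and B2): 1 − (1 − 0.76600)(1 − 0.85900) = 0.967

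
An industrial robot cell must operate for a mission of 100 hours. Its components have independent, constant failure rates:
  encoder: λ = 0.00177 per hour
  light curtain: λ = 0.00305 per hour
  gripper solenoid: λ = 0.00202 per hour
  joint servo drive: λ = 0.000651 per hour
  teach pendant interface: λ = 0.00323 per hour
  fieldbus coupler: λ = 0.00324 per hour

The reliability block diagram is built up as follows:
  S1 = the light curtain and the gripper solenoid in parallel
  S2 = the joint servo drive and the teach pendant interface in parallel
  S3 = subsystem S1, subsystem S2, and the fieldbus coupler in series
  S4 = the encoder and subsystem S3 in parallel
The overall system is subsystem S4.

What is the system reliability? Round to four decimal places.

R(encoder) = exp(−0.00177 × 100) = 0.837780
R(light curtain) = exp(−0.00305 × 100) = 0.737123
R(gripper solenoid) = exp(−0.00202 × 100) = 0.817095
R(joint servo drive) = exp(−0.000651 × 100) = 0.936974
R(teach pendant interface) = exp(−0.00323 × 100) = 0.723974
R(fieldbus coupler) = exp(−0.00324 × 100) = 0.723250
Parallel (light curtain and gripper solenoid): 1 − (1 − 0.737123)(1 − 0.817095) = 0.951918
Parallel (joint servo drive and teach pendant interface): 1 − (1 − 0.936974)(1 − 0.723974) = 0.982603
Series ([0.951918], [0.982603], and fieldbus coupler): 0.951918 × 0.982603 × 0.723250 = 0.676497
Parallel (encoder and [0.676497]): 1 − (1 − 0.837780)(1 − 0.676497) = 0.9475

0.9475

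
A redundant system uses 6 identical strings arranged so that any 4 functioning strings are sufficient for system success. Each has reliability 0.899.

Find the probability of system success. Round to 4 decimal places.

0.9837

R = Σ_{i=4}^{6} C(6,i) p^i (1−p)^{6−i} with p = 0.899
C(6,4)·0.899^4·0.101^2 = 0.099948
C(6,5)·0.899^5·0.101^1 = 0.355853
C(6,6)·0.899^6·0.101^0 = 0.527908
Sum = 0.9837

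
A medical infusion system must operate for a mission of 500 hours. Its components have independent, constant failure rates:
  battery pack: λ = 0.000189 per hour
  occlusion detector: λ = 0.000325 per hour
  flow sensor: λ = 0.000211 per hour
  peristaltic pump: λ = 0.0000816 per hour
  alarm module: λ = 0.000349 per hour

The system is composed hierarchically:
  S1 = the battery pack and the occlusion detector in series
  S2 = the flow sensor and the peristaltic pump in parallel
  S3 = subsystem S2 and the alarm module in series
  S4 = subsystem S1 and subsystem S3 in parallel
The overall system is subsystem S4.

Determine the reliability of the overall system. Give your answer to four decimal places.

0.9629

R(battery pack) = exp(−0.000189 × 500) = 0.909828
R(occlusion detector) = exp(−0.000325 × 500) = 0.850016
R(flow sensor) = exp(−0.000211 × 500) = 0.899874
R(peristaltic pump) = exp(−0.0000816 × 500) = 0.960021
R(alarm module) = exp(−0.000349 × 500) = 0.839877
Series (battery pack and occlusion detector): 0.909828 × 0.850016 = 0.773368
Parallel (flow sensor and peristaltic pump): 1 − (1 − 0.899874)(1 − 0.960021) = 0.995997
Series ([0.995997] and alarm module): 0.995997 × 0.839877 = 0.836515
Parallel ([0.773368] and [0.836515]): 1 − (1 − 0.773368)(1 − 0.836515) = 0.9629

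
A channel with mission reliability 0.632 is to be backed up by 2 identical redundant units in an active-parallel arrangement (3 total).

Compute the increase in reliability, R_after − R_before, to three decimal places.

0.318

R_before = 0.632
R_after = 1 − (1 − 0.632)^3 = 0.950
ΔR = 0.950 − 0.632 = 0.318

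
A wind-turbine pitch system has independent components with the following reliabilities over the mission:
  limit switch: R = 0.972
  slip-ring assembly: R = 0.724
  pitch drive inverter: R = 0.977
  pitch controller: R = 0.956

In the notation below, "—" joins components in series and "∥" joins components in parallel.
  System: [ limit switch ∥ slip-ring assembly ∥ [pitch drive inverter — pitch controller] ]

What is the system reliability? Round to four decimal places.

0.9995

Series (pitch drive inverter and pitch controller): 0.977000 × 0.956000 = 0.934012
Parallel (limit switch, slip-ring assembly, and [0.934012]): 1 − (1 − 0.972000)(1 − 0.724000)(1 − 0.934012) = 0.9995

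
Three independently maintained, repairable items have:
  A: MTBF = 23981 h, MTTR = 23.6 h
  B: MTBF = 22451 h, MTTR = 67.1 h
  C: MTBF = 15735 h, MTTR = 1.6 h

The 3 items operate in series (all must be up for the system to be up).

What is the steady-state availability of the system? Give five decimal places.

A(A) = MTBF/(MTBF+MTTR) = 23981/(23981+23.6) = 0.999017
A(B) = MTBF/(MTBF+MTTR) = 22451/(22451+67.1) = 0.997020
A(C) = MTBF/(MTBF+MTTR) = 15735/(15735+1.6) = 0.999898
Series availability: 0.999017 × 0.997020 × 0.999898 = 0.99594

0.99594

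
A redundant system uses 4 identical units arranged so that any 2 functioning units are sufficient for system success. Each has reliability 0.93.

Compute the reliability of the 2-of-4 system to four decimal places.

R = Σ_{i=2}^{4} C(4,i) p^i (1−p)^{4−i} with p = 0.93
C(4,2)·0.93^2·0.07^2 = 0.025428
C(4,3)·0.93^3·0.07^1 = 0.225220
C(4,4)·0.93^4·0.07^0 = 0.748052
Sum = 0.9987

0.9987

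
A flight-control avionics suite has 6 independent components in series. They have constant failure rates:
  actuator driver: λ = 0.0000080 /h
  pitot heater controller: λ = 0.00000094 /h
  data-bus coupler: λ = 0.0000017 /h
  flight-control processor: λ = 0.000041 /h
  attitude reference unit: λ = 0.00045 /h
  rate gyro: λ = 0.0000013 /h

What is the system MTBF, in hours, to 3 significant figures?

1990

Series of exponential components: λ_sys = Σ λ_i
λ_sys = 0.0000080 + 0.00000094 + 0.0000017 + 0.000041 + 0.00045 + 0.0000013 = 5.0294e-04 /h
MTBF = 1 / λ_sys = 1990 h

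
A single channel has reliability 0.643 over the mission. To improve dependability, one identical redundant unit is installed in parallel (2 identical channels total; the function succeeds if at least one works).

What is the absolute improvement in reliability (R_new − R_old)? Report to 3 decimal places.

0.230

R_before = 0.643
R_after = 1 − (1 − 0.643)^2 = 0.873
ΔR = 0.873 − 0.643 = 0.230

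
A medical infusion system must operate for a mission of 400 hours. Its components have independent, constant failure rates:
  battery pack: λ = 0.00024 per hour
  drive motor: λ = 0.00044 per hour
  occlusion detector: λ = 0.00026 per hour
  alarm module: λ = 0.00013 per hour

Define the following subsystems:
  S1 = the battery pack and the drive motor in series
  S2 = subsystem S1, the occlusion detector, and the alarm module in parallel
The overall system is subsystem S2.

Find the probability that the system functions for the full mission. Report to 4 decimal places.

R(battery pack) = exp(−0.00024 × 400) = 0.908464
R(drive motor) = exp(−0.00044 × 400) = 0.838618
R(occlusion detector) = exp(−0.00026 × 400) = 0.901225
R(alarm module) = exp(−0.00013 × 400) = 0.949329
Series (battery pack and drive motor): 0.908464 × 0.838618 = 0.761854
Parallel ([0.761854], occlusion detector, and alarm module): 1 − (1 − 0.761854)(1 − 0.901225)(1 − 0.949329) = 0.9988

0.9988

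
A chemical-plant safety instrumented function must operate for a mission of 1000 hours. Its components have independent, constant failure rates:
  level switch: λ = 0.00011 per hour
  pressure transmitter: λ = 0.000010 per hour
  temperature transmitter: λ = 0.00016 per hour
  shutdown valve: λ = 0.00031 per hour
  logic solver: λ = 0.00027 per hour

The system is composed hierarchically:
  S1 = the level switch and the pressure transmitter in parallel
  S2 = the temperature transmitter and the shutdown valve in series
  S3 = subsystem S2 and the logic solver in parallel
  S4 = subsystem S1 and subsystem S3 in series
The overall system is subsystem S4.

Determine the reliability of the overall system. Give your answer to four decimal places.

0.9103

R(level switch) = exp(−0.00011 × 1000) = 0.895834
R(pressure transmitter) = exp(−0.000010 × 1000) = 0.990050
R(temperature transmitter) = exp(−0.00016 × 1000) = 0.852144
R(shutdown valve) = exp(−0.00031 × 1000) = 0.733447
R(logic solver) = exp(−0.00027 × 1000) = 0.763379
Parallel (level switch and pressure transmitter): 1 − (1 − 0.895834)(1 − 0.990050) = 0.998964
Series (temperature transmitter and shutdown valve): 0.852144 × 0.733447 = 0.625002
Parallel ([0.625002] and logic solver): 1 − (1 − 0.625002)(1 − 0.763379) = 0.911268
Series ([0.998964] and [0.911268]): 0.998964 × 0.911268 = 0.9103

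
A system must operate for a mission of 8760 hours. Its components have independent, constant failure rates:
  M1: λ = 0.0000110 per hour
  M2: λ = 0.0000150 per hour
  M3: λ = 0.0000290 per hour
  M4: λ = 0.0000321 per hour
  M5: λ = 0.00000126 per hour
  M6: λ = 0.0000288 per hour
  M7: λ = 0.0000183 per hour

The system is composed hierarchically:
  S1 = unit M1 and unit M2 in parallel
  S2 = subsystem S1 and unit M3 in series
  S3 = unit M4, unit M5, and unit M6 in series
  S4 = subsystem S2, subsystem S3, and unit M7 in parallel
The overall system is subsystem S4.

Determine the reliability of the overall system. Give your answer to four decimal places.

0.9855

R(M1) = exp(−0.0000110 × 8760) = 0.908137
R(M2) = exp(−0.0000150 × 8760) = 0.876867
R(M3) = exp(−0.0000290 × 8760) = 0.775661
R(M4) = exp(−0.0000321 × 8760) = 0.754880
R(M5) = exp(−0.00000126 × 8760) = 0.989023
R(M6) = exp(−0.0000288 × 8760) = 0.777021
R(M7) = exp(−0.0000183 × 8760) = 0.851881
Parallel (M1 and M2): 1 − (1 − 0.908137)(1 − 0.876867) = 0.988689
Series ([0.988689] and M3): 0.988689 × 0.775661 = 0.766887
Series (M4, M5, and M6): 0.754880 × 0.989023 × 0.777021 = 0.580119
Parallel ([0.766887], [0.580119], and M7): 1 − (1 − 0.766887)(1 − 0.580119)(1 − 0.851881) = 0.9855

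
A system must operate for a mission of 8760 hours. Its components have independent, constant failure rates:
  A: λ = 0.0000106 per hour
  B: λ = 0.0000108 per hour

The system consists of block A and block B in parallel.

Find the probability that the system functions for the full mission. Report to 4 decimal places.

R(A) = exp(−0.0000106 × 8760) = 0.911325
R(B) = exp(−0.0000108 × 8760) = 0.909729
Parallel (A and B): 1 − (1 − 0.911325)(1 − 0.909729) = 0.9920

0.9920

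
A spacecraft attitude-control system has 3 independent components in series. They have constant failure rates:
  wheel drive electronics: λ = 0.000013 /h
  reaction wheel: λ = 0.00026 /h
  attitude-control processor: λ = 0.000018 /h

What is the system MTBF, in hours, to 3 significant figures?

3440

Series of exponential components: λ_sys = Σ λ_i
λ_sys = 0.000013 + 0.00026 + 0.000018 = 2.9100e-04 /h
MTBF = 1 / λ_sys = 3440 h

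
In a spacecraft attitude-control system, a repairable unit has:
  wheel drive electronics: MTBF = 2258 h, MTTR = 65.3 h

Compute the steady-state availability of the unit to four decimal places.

0.9719

A(wheel drive electronics) = MTBF/(MTBF+MTTR) = 2258/(2258+65.3) = 0.9719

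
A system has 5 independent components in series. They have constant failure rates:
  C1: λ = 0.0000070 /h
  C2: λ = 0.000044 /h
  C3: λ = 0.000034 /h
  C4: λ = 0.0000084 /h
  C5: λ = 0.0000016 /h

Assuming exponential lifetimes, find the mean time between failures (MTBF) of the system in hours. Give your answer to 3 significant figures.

10500

Series of exponential components: λ_sys = Σ λ_i
λ_sys = 0.0000070 + 0.000044 + 0.000034 + 0.0000084 + 0.0000016 = 9.5000e-05 /h
MTBF = 1 / λ_sys = 10500 h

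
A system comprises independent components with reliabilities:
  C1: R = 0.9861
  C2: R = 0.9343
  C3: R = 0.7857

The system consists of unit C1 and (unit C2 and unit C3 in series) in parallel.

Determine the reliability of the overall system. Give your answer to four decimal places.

0.9963

Series (C2 and C3): 0.934300 × 0.785700 = 0.734080
Parallel (C1 and [0.734080]): 1 − (1 − 0.986100)(1 − 0.734080) = 0.9963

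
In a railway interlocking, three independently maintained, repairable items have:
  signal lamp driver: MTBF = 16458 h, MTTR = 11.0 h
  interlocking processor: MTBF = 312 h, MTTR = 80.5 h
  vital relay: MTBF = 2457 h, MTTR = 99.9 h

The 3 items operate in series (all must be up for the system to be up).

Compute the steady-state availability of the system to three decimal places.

0.763

A(signal lamp driver) = MTBF/(MTBF+MTTR) = 16458/(16458+11.0) = 0.999332
A(interlocking processor) = MTBF/(MTBF+MTTR) = 312/(312+80.5) = 0.794904
A(vital relay) = MTBF/(MTBF+MTTR) = 2457/(2457+99.9) = 0.960929
Series availability: 0.999332 × 0.794904 × 0.960929 = 0.763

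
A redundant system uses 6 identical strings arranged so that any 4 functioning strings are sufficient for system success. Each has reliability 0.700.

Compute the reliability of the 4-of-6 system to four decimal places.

R = Σ_{i=4}^{6} C(6,i) p^i (1−p)^{6−i} with p = 0.700
C(6,4)·0.700^4·0.300^2 = 0.324135
C(6,5)·0.700^5·0.300^1 = 0.302526
C(6,6)·0.700^6·0.300^0 = 0.117649
Sum = 0.7443

0.7443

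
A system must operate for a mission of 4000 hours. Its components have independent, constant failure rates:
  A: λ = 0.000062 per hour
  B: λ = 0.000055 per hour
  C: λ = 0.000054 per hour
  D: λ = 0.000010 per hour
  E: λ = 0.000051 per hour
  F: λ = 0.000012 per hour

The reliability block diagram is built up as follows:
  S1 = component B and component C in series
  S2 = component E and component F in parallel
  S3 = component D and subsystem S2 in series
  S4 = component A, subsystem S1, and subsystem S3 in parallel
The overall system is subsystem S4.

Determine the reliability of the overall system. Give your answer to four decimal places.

0.9963

R(A) = exp(−0.000062 × 4000) = 0.780360
R(B) = exp(−0.000055 × 4000) = 0.802519
R(C) = exp(−0.000054 × 4000) = 0.805735
R(D) = exp(−0.000010 × 4000) = 0.960789
R(E) = exp(−0.000051 × 4000) = 0.815462
R(F) = exp(−0.000012 × 4000) = 0.953134
Series (B and C): 0.802519 × 0.805735 = 0.646618
Parallel (E and F): 1 − (1 − 0.815462)(1 − 0.953134) = 0.991351
Series (D and [0.991351]): 0.960789 × 0.991351 = 0.952479
Parallel (A, [0.646618], and [0.952479]): 1 − (1 − 0.780360)(1 − 0.646618)(1 − 0.952479) = 0.9963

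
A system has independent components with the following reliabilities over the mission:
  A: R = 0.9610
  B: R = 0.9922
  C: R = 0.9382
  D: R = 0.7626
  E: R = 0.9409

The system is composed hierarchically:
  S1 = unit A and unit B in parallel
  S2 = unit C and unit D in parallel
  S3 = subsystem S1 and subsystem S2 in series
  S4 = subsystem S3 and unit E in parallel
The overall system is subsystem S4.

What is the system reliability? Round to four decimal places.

0.9991

Parallel (A and B): 1 − (1 − 0.961000)(1 − 0.992200) = 0.999696
Parallel (C and D): 1 − (1 − 0.938200)(1 − 0.762600) = 0.985329
Series ([0.999696] and [0.985329]): 0.999696 × 0.985329 = 0.985029
Parallel ([0.985029] and E): 1 − (1 − 0.985029)(1 − 0.940900) = 0.9991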